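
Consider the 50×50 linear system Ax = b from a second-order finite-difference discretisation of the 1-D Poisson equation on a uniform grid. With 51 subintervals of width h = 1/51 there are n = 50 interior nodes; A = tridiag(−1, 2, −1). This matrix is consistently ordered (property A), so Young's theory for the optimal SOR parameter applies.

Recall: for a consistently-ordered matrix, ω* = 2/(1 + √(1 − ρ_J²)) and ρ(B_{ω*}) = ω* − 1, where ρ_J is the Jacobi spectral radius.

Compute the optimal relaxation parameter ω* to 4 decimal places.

ω* = 1.8840

spectrum of D⁻¹(L+U) = {cos(kπ/51) : 1≤k≤50}; ρ_J = cos(π/51) = 0.9981.
√(1 − cos²(π/51)) = sin(π/51) ≈ 0.06156.
Young: ω* = 2/(1+√(1−ρ_J²)) = 2/(1+0.06156) = 2/1.06156 = 1.8840.
and ρ(B_{ω*}) = 1.8840 − 1 = 0.8840.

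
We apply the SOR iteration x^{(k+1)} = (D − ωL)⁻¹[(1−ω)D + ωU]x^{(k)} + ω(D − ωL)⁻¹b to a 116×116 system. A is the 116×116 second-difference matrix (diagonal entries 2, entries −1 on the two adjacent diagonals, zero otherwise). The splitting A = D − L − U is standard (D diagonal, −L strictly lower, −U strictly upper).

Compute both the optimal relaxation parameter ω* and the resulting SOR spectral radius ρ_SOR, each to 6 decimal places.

½·tridiag(1,0,1) at n=116: λ_k = cos(kπ/117); max |λ| at k=1 ⇒ ρ_J = cos(π/117) ≈ 0.999640.
root = sin(π/117) = 0.0268480  (since 1−cos² = sin²).
So ω* = 2/1.0268480 = 1.947708 (Young).
Hence ρ(B_{ω*}) = 1.947708 − 1 = 0.947708.

ω* = 1.947708, ρ_SOR = 0.947708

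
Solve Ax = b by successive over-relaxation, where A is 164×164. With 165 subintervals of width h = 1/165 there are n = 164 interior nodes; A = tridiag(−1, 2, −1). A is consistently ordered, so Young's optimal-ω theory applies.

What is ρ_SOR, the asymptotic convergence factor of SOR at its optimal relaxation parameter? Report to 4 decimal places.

ρ_SOR = 0.9626

B_J for the 164×164 system has eigenvalues cos(kπ/165); ρ_J = cos(π/165) = 0.9998.
1 − cos²(π/165) = sin²(π/165) ⇒ √(1−ρ_J²) = sin(π/165) = 0.01904.
[ω*] 2 ÷ (1 + 0.01904) = 2 ÷ 1.01904 = 1.9626.
Hence ρ(B_{ω*}) = 1.9626 − 1 = 0.9626.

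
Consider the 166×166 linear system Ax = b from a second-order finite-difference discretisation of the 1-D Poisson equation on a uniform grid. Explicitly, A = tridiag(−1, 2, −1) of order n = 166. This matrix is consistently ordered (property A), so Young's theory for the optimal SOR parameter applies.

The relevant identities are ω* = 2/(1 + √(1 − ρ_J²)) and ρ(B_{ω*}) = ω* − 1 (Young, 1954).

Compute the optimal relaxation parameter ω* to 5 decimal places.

ρ_J = max_k |cos(kπ/167)| = cos(π/167) = 0.99982
root = sin(π/167) = 0.018811  (since 1−cos² = sin²).
[ω*] 2 ÷ (1 + 0.018811) = 2 ÷ 1.018811 = 1.96307.
Hence ρ(B_{ω*}) = 1.96307 − 1 = 0.96307.

ω* = 1.96307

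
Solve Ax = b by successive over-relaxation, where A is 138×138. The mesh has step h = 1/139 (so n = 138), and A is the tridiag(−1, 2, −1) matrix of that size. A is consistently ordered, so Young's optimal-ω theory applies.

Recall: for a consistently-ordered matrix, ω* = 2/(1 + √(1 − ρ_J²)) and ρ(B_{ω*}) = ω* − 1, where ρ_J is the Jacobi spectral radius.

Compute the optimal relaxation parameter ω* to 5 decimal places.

ω* = 1.95580

n=138: λ(B_J) = 1 − λ(A)/2 = cos(kπ/139); k=1 gives ρ_J = 0.99974.
√(1−ρ_J²) = |sin(π/139)| = 0.022599
Then 2/(1+√(1−ρ_J²)) = 2/(1+0.022599); ω* = 2/1.022599 = 1.95580.
ρ_SOR = ω* − 1 ≈ 0.95580.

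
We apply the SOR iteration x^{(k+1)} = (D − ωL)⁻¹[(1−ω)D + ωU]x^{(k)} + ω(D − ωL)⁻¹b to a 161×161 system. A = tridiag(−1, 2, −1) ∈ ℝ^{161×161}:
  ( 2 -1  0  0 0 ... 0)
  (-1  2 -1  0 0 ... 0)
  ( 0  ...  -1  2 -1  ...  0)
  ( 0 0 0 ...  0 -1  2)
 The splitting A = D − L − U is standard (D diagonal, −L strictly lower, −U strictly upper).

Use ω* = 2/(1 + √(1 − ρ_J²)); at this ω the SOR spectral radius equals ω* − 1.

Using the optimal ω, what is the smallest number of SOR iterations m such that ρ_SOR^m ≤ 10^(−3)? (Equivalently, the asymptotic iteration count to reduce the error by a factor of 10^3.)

m = 179

n=161: λ(B_J) = 1 − λ(A)/2 = cos(kπ/162); k=1 gives ρ_J = 0.9998120.
root = sin(π/162) = 0.0193913  (since 1−cos² = sin²).
So ω* = 2/1.0193913 = 1.9619551 (Young).
ρ_SOR = ω* − 1 = 1.9619551 − 1 = 0.9619551.
For 3 digits: m = 3·ln10 / (−ln 0.9619551) = 6.90776/0.0387875 = 178.092; round up → m = 179.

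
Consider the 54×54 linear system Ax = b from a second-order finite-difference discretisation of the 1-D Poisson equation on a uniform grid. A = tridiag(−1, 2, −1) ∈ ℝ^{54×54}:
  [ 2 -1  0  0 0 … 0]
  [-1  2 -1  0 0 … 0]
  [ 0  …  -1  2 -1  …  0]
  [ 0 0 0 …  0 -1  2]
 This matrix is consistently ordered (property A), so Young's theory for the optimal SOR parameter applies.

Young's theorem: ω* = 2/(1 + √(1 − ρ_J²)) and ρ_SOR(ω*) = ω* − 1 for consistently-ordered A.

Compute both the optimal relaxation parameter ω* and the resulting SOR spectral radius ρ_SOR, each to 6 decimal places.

½·tridiag(1,0,1) at n=54: λ_k = cos(kπ/55); max |λ| at k=1 ⇒ ρ_J = cos(π/55) ≈ 0.998369.
√(1−ρ_J²) = |sin(π/55)| = 0.0570888
ω* = 2 / (1 + 0.0570888) = 2 / 1.0570888 ≈ 1.891989.
and ρ(B_{ω*}) = 1.891989 − 1 = 0.891989.

ω* = 1.891989, ρ_SOR = 0.891989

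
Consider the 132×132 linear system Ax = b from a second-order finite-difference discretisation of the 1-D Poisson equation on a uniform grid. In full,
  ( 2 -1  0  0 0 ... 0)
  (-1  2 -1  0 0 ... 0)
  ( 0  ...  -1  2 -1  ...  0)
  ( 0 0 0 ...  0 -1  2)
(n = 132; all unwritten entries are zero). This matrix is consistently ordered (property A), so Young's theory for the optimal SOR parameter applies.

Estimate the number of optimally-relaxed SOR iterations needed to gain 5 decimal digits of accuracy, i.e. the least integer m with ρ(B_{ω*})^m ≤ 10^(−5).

m = 244

n=132: λ(B_J) = 1 − λ(A)/2 = cos(kπ/133); k=1 gives ρ_J = 0.9997210.
√(1−ρ_J²) simplifies to sin(π/133) = 0.0236188.
Young: ω* = 2/(1+√(1−ρ_J²)) = 2/(1+0.0236188) = 2/1.0236188 = 1.9538524.
Hence ρ(B_{ω*}) = 1.9538524 − 1 = 0.9538524.
5·ln10 = 11.5129; −ln(0.9538524) = 0.0472463; m = ⌈11.5129/0.0472463⌉ = ⌈243.678⌉ = 244.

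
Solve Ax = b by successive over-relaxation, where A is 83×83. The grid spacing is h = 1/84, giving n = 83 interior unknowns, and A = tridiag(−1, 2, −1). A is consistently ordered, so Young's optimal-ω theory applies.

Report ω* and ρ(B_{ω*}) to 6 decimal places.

ω* = 1.927913, ρ_SOR = 0.927913

spectrum of D⁻¹(L+U) = {cos(kπ/84) : 1≤k≤83}; ρ_J = cos(π/84) = 0.999301.
√(1−ρ_J²) simplifies to sin(π/84) = 0.0373912.
[ω*] 2 ÷ (1 + 0.0373912) = 2 ÷ 1.0373912 = 1.927913.
and ρ(B_{ω*}) = 1.927913 − 1 = 0.927913.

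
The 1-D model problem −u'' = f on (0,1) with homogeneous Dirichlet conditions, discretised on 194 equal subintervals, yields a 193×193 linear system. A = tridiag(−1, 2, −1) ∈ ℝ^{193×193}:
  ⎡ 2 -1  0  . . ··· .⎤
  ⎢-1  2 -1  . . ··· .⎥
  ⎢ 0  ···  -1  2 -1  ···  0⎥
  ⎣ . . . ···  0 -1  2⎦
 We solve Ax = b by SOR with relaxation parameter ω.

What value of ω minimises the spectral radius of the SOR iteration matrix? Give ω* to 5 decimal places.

ω* = 1.96813

ρ_J = max_k |cos(kπ/194)| = cos(π/194) = 0.99987
√(1 − cos²(π/194)) = sin(π/194) ≈ 0.016193.
ω* = 2 / (1 + 0.016193) = 2 / 1.016193 ≈ 1.96813.
Hence ρ(B_{ω*}) = 1.96813 − 1 = 0.96813.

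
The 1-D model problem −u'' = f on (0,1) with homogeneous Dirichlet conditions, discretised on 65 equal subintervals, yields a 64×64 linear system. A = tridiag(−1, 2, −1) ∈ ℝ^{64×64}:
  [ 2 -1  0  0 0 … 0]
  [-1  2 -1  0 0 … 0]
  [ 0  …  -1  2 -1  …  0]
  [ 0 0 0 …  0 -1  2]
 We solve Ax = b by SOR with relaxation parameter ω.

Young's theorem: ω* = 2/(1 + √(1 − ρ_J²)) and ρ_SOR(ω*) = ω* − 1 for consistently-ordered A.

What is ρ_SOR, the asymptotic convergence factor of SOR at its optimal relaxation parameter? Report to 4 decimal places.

ρ_SOR = 0.9078

½·tridiag(1,0,1) at n=64: λ_k = cos(kπ/65); max |λ| at k=1 ⇒ ρ_J = cos(π/65) ≈ 0.9988.
root = sin(π/65) = 0.04831  (since 1−cos² = sin²).
So ω* = 2/1.04831 = 1.9078 (Young).
ρ(B_{ω*}) = ω*−1 = 0.9078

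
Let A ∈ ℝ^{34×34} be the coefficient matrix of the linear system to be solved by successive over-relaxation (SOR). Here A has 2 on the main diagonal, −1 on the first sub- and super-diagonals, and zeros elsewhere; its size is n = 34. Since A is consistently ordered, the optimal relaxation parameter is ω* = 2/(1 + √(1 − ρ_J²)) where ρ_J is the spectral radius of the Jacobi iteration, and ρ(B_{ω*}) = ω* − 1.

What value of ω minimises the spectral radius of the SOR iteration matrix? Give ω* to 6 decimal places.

ω* = 1.835470

B_J for the 34×34 system has eigenvalues cos(kπ/35); ρ_J = cos(π/35) = 0.995974.
1 − cos²(π/35) = sin²(π/35) ⇒ √(1−ρ_J²) = sin(π/35) = 0.0896393.
Then 2/(1+√(1−ρ_J²)) = 2/(1+0.0896393); ω* = 2/1.0896393 = 1.835470.
[ρ_SOR] ω* − 1 = 0.835470.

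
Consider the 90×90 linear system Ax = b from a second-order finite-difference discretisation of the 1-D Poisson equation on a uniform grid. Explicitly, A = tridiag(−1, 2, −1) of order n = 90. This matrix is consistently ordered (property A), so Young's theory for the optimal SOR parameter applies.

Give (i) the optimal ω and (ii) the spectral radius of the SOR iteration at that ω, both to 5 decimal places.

ω* = 1.93327, ρ_SOR = 0.93327

spectrum of D⁻¹(L+U) = {cos(kπ/91) : 1≤k≤90}; ρ_J = cos(π/91) = 0.99940.
√(1 − cos²(π/91)) = sin(π/91) ≈ 0.034516.
ω* = 2/(1+0.034516) = 1.93327
ρ(B_{ω*}) = ω*−1 = 0.93327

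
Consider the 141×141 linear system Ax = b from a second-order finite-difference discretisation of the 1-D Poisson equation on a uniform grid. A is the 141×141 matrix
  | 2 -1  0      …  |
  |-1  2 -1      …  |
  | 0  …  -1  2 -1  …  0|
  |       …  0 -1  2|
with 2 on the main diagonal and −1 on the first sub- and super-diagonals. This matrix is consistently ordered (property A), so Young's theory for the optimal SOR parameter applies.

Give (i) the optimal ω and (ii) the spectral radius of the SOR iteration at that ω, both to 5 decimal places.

B_J for the 141×141 system has eigenvalues cos(kπ/142); ρ_J = cos(π/142) = 0.99976.
√(1−ρ_J²) simplifies to sin(π/142) = 0.022122.
Then 2/(1+√(1−ρ_J²)) = 2/(1+0.022122); ω* = 2/1.022122 = 1.95671.
At ω = 1.95671 every |λ(B_ω)| = ω−1, so ρ_SOR = 0.95671.

ω* = 1.95671, ρ_SOR = 0.95671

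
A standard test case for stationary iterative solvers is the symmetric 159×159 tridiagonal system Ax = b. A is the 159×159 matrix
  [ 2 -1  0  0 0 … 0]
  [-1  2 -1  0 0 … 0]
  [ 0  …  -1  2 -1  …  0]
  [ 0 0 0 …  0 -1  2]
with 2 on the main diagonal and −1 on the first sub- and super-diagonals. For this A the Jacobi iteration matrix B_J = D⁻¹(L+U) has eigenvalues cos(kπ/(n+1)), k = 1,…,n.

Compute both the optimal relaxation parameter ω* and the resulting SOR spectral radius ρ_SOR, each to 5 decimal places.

½·tridiag(1,0,1) at n=159: λ_k = cos(kπ/160); max |λ| at k=1 ⇒ ρ_J = cos(π/160) ≈ 0.99981.
√(1−ρ_J²) = |sin(π/160)| = 0.019634
ω* = 2 / (1 + 0.019634) = 2 / 1.019634 ≈ 1.96149.
and ρ(B_{ω*}) = 1.96149 − 1 = 0.96149.

ω* = 1.96149, ρ_SOR = 0.96149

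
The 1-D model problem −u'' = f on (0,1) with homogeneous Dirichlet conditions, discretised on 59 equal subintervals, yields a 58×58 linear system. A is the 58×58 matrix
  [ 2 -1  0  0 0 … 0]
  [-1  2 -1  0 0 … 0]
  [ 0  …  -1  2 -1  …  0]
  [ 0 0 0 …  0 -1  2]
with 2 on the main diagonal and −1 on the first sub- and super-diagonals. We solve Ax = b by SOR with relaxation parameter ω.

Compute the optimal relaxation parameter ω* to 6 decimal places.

½·tridiag(1,0,1) at n=58: λ_k = cos(kπ/59); max |λ| at k=1 ⇒ ρ_J = cos(π/59) ≈ 0.998583.
√(1 − cos²(π/59)) = sin(π/59) ≈ 0.0532222.
[ω*] 2 ÷ (1 + 0.0532222) = 2 ÷ 1.0532222 = 1.898935.
Hence ρ(B_{ω*}) = 1.898935 − 1 = 0.898935.

ω* = 1.898935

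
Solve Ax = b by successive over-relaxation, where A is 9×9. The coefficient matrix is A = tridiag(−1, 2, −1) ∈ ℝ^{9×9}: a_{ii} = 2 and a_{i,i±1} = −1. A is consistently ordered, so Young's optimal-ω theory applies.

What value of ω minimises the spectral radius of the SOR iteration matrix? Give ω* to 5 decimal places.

ρ_J = max_k |cos(kπ/10)| = cos(π/10) = 0.95106
1 − cos²(π/10) = sin²(π/10) ⇒ √(1−ρ_J²) = sin(π/10) = 0.309017.
So ω* = 2/1.309017 = 1.52786 (Young).
and ρ(B_{ω*}) = 1.52786 − 1 = 0.52786.

ω* = 1.52786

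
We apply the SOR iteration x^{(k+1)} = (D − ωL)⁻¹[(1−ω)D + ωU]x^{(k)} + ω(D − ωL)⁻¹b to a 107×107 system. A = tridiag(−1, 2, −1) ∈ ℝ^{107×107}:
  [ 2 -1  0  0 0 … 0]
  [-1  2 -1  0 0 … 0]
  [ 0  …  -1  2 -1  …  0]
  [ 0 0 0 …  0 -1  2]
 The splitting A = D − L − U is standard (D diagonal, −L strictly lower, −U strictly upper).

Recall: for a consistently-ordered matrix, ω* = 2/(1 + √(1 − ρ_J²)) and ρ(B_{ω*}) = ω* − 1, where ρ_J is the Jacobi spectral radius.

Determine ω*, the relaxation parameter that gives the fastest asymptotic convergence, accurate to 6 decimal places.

ω* = 1.943475

ρ_J = max_k |cos(kπ/108)| = cos(π/108) = 0.999577
√(1−ρ_J²) simplifies to sin(π/108) = 0.0290847.
Then 2/(1+√(1−ρ_J²)) = 2/(1+0.0290847); ω* = 2/1.0290847 = 1.943475.
and ρ(B_{ω*}) = 1.943475 − 1 = 0.943475.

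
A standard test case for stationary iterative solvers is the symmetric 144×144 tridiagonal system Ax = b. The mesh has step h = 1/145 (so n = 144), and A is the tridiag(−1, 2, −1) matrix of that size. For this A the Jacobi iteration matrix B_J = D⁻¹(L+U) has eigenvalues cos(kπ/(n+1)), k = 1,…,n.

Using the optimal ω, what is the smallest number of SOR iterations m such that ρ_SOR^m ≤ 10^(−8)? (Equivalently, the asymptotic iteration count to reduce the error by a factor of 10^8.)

m = 426

[ρ_J] n=144: ρ(B_J) = cos(π/(n+1)) = cos(π/145) = 0.9997653.
root = sin(π/145) = 0.0216645  (since 1−cos² = sin²).
Then 2/(1+√(1−ρ_J²)) = 2/(1+0.0216645); ω* = 2/1.0216645 = 1.9575898.
At ω = 1.9575898 every |λ(B_ω)| = ω−1, so ρ_SOR = 0.9575898.
8·ln10 = 18.4207; −ln(0.9575898) = 0.0433358; m = ⌈18.4207/0.0433358⌉ = ⌈425.069⌉ = 426.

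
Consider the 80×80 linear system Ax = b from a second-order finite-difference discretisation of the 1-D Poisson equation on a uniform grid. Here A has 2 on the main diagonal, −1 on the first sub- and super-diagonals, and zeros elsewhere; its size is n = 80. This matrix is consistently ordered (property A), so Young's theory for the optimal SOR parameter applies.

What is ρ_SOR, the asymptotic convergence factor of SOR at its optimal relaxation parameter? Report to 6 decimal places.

ρ_SOR = 0.925344

B_J for the 80×80 system has eigenvalues cos(kπ/81); ρ_J = cos(π/81) = 0.999248.
√(1−ρ_J²) = |sin(π/81)| = 0.0387754
Young: ω* = 2/(1+√(1−ρ_J²)) = 2/(1+0.0387754) = 2/1.0387754 = 1.925344.
[ρ_SOR] ω* − 1 = 0.925344.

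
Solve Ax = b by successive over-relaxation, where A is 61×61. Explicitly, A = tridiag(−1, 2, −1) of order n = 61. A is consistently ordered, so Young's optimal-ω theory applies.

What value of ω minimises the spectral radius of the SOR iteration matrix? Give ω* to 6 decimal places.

ω* = 1.903585

B_J for the 61×61 system has eigenvalues cos(kπ/62); ρ_J = cos(π/62) = 0.998717.
root = sin(π/62) = 0.0506492  (since 1−cos² = sin²).
Then 2/(1+√(1−ρ_J²)) = 2/(1+0.0506492); ω* = 2/1.0506492 = 1.903585.
ρ(B_{ω*}) = ω*−1 = 0.903585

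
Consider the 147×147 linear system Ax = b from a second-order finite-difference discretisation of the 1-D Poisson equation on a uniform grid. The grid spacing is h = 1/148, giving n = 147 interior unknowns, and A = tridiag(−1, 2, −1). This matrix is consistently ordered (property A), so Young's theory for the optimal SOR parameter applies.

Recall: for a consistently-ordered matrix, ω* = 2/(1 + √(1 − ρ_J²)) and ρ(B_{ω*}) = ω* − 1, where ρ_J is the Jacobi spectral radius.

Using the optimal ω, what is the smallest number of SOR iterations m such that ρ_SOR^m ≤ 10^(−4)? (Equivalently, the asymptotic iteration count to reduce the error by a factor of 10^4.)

[ρ_J] n=147: ρ(B_J) = cos(π/(n+1)) = cos(π/148) = 0.9997747.
√(1−ρ_J²) simplifies to sin(π/148) = 0.0212254.
[ω*] 2 ÷ (1 + 0.0212254) = 2 ÷ 1.0212254 = 1.9584315.
ρ_SOR = ω* − 1 ≈ 0.9584315.
4·ln10 = 9.21034; −ln(0.9584315) = 0.0424572; m = ⌈9.21034/0.0424572⌉ = ⌈216.932⌉ = 217.

m = 217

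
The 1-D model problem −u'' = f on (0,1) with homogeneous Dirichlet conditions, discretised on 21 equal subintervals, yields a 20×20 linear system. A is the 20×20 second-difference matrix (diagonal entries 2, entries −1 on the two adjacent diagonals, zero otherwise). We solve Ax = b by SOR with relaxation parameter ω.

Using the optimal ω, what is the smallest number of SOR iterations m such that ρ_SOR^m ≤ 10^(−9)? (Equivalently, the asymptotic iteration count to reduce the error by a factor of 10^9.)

m = 70

spectrum of D⁻¹(L+U) = {cos(kπ/21) : 1≤k≤20}; ρ_J = cos(π/21) = 0.9888308.
√(1 − cos²(π/21)) = sin(π/21) ≈ 0.1490423.
ω* = 2/(1+0.1490423) = 1.7405800
[ρ_SOR] ω* − 1 = 0.7405800.
ρ_SOR^m ≤ 10^(−9) ⇔ m ≥ 9·ln10/(−ln 0.7405800) = 20.7233/0.300322 = 69.004; m = ⌈69.004⌉ = 70.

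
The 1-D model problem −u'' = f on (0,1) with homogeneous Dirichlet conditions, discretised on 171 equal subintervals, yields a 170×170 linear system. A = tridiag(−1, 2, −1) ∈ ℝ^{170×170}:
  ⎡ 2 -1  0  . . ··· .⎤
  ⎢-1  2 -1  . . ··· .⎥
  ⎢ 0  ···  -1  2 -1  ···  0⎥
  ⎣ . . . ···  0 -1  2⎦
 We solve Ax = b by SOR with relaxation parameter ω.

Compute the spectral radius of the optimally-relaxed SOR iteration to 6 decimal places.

ρ_SOR = 0.963921

spectrum of D⁻¹(L+U) = {cos(kπ/171) : 1≤k≤170}; ρ_J = cos(π/171) = 0.999831.
√(1 − cos²(π/171)) = sin(π/171) ≈ 0.0183709.
ω* = 2/(1+0.0183709) = 1.963921
ρ_SOR = ω* − 1 ≈ 0.963921.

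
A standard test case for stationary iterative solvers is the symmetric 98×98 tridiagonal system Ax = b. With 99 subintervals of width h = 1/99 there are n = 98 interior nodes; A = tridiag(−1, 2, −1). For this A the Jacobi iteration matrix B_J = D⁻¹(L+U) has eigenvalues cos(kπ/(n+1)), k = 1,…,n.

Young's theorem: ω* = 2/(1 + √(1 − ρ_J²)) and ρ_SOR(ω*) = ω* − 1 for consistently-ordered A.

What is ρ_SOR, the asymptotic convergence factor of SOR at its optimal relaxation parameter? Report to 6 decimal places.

ρ_SOR = 0.938496

[ρ_J] n=98: ρ(B_J) = cos(π/(n+1)) = cos(π/99) = 0.999497.
√(1−ρ_J²) = |sin(π/99)| = 0.0317279
ω* = 2/(1 + 0.0317279) = 2/1.0317279 = 1.938496.
and ρ(B_{ω*}) = 1.938496 − 1 = 0.938496.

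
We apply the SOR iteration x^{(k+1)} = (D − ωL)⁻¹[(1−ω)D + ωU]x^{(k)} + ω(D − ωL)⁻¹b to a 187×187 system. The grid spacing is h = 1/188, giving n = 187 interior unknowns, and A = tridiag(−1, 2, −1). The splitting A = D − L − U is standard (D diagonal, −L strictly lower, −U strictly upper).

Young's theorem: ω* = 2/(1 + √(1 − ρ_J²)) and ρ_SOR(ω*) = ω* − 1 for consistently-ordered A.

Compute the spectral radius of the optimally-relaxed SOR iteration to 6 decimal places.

[ρ_J] n=187: ρ(B_J) = cos(π/(n+1)) = cos(π/188) = 0.999860.
root = sin(π/188) = 0.0167098  (since 1−cos² = sin²).
[ω*] 2 ÷ (1 + 0.0167098) = 2 ÷ 1.0167098 = 1.967130.
ρ_SOR = ω* − 1 ≈ 0.967130.

ρ_SOR = 0.967130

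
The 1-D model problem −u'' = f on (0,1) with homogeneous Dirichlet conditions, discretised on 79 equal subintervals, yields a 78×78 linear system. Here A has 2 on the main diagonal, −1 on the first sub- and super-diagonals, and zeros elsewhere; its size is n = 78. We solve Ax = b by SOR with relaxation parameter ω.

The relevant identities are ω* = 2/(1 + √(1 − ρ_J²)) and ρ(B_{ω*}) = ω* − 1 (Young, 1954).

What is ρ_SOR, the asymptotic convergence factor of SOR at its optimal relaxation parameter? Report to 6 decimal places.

ρ_SOR = 0.923527

ρ_J = max_k |cos(kπ/79)| = cos(π/79) = 0.999209
√(1−ρ_J²) = |sin(π/79)| = 0.0397565
ω* = 2/(1 + 0.0397565) = 2/1.0397565 = 1.923527.
ρ_SOR = ω* − 1 ≈ 0.923527.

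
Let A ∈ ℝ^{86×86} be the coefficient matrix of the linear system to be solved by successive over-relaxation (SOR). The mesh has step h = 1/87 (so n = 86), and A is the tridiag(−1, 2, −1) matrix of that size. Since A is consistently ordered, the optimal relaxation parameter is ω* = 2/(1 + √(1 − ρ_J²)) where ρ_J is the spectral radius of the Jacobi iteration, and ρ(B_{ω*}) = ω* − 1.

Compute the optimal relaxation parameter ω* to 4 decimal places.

ω* = 1.9303

spectrum of D⁻¹(L+U) = {cos(kπ/87) : 1≤k≤86}; ρ_J = cos(π/87) = 0.9993.
√(1−ρ_J²) = |sin(π/87)| = 0.03610
ω* = 2 / (1 + 0.03610) = 2 / 1.03610 ≈ 1.9303.
ρ(B_{ω*}) = ω*−1 = 0.9303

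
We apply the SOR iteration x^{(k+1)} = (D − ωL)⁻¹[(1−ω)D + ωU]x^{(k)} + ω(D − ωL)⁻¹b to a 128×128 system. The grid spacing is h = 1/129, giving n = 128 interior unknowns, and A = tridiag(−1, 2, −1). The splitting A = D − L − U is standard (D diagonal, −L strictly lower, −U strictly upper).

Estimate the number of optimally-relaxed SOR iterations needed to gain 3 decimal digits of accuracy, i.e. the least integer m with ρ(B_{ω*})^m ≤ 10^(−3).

n=128: λ(B_J) = 1 − λ(A)/2 = cos(kπ/129); k=1 gives ρ_J = 0.9997035.
√(1−ρ_J²) simplifies to sin(π/129) = 0.0243510.
[ω*] 2 ÷ (1 + 0.0243510) = 2 ÷ 1.0243510 = 1.9524558.
ρ_SOR = ω* − 1 = 1.9524558 − 1 = 0.9524558.
m ≥ 3·ln10 / (−ln 0.9524558) = 141.809; smallest integer m = 142.

m = 142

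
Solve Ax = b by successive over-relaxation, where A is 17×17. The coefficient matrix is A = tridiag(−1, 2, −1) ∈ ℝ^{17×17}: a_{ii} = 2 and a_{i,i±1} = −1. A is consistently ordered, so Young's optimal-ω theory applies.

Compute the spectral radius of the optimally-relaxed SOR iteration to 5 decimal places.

ρ_SOR = 0.70409

[ρ_J] n=17: ρ(B_J) = cos(π/(n+1)) = cos(π/18) = 0.98481.
√(1−ρ_J²) simplifies to sin(π/18) = 0.173648.
Young: ω* = 2/(1+√(1−ρ_J²)) = 2/(1+0.173648) = 2/1.173648 = 1.70409.
At ω = 1.70409 every |λ(B_ω)| = ω−1, so ρ_SOR = 0.70409.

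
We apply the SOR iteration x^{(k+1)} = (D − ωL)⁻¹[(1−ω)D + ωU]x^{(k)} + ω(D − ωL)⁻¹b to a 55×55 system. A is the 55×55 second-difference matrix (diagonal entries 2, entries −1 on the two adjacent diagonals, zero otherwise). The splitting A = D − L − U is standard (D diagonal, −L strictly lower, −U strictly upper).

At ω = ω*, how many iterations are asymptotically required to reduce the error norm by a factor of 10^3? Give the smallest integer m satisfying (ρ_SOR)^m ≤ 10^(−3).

n=55: λ(B_J) = 1 − λ(A)/2 = cos(kπ/56); k=1 gives ρ_J = 0.9984268.
√(1−ρ_J²) = |sin(π/56)| = 0.0560704
ω* = 2/(1+0.0560704) = 1.8938131
and ρ(B_{ω*}) = 1.8938131 − 1 = 0.8938131.
3·ln10 = 6.90776; −ln(0.8938131) = 0.112259; m = ⌈6.90776/0.112259⌉ = ⌈61.534⌉ = 62.

m = 62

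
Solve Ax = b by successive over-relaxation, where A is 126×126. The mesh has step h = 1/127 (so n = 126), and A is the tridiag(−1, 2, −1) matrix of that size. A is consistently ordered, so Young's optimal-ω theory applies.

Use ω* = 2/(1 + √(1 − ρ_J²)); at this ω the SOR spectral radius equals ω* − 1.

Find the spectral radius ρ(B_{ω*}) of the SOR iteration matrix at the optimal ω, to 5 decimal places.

ρ_SOR = 0.95173

n=126: λ(B_J) = 1 − λ(A)/2 = cos(kπ/127); k=1 gives ρ_J = 0.99969.
1 − cos²(π/127) = sin²(π/127) ⇒ √(1−ρ_J²) = sin(π/127) = 0.024734.
ω* = 2 / (1 + 0.024734) = 2 / 1.024734 ≈ 1.95173.
Hence ρ(B_{ω*}) = 1.95173 − 1 = 0.95173.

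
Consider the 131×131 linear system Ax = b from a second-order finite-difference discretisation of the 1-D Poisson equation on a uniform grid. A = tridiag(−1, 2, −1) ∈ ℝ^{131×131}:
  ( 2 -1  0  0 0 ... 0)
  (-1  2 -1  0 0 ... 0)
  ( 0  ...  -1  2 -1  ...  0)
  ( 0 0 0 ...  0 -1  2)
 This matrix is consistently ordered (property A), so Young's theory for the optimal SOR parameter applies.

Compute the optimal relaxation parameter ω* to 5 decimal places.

ω* = 1.95351

spectrum of D⁻¹(L+U) = {cos(kπ/132) : 1≤k≤131}; ρ_J = cos(π/132) = 0.99972.
√(1−ρ_J²) simplifies to sin(π/132) = 0.023798.
So ω* = 2/1.023798 = 1.95351 (Young).
ρ_SOR = ω* − 1 ≈ 0.95351.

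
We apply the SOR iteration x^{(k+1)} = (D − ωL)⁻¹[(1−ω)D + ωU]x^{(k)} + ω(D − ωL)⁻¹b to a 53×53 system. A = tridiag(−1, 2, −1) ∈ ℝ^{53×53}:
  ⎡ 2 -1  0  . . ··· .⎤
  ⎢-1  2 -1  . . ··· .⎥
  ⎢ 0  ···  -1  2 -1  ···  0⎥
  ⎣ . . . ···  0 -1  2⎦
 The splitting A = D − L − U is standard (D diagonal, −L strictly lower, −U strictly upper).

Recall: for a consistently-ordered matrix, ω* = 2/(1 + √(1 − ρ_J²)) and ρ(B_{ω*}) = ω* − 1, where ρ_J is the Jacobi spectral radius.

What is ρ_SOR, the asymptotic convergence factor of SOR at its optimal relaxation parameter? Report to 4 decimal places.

ρ_SOR = 0.8901

With n=53, ρ(Jacobi) = cos(π/54) = 0.9983.
√(1−ρ_J²) = |sin(π/54)| = 0.05814
ω* = 2 / (1 + 0.05814) = 2 / 1.05814 ≈ 1.8901.
ρ(B_{ω*}) = ω*−1 = 0.8901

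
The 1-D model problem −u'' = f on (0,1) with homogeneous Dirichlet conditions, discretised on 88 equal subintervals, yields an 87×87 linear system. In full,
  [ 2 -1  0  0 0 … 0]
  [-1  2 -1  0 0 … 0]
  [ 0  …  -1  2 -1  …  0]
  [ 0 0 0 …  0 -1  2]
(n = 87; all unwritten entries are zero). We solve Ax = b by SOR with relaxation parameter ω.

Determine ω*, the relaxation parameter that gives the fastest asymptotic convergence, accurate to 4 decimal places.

ω* = 1.9311

n=87: λ(B_J) = 1 − λ(A)/2 = cos(kπ/88); k=1 gives ρ_J = 0.9994.
√(1 − cos²(π/88)) = sin(π/88) ≈ 0.03569.
ω* = 2/(1 + 0.03569) = 2/1.03569 = 1.9311.
and ρ(B_{ω*}) = 1.9311 − 1 = 0.9311.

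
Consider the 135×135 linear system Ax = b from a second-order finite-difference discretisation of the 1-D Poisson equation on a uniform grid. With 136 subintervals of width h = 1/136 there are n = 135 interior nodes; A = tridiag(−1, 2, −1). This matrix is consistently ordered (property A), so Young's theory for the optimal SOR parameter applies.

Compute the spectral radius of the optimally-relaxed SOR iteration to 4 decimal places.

ρ_J = max_k |cos(kπ/136)| = cos(π/136) = 0.9997
root = sin(π/136) = 0.02310  (since 1−cos² = sin²).
ω* = 2/(1+0.02310) = 1.9548
ρ_SOR = ω* − 1 ≈ 0.9548.

ρ_SOR = 0.9548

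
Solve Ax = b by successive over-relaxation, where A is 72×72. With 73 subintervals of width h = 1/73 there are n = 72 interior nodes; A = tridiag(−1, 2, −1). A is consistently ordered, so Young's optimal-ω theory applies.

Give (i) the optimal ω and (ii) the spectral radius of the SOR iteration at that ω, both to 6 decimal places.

ω* = 1.917505, ρ_SOR = 0.917505

n=72: λ(B_J) = 1 − λ(A)/2 = cos(kπ/73); k=1 gives ρ_J = 0.999074.
1 − cos²(π/73) = sin²(π/73) ⇒ √(1−ρ_J²) = sin(π/73) = 0.0430222.
ω* = 2 / (1 + 0.0430222) = 2 / 1.0430222 ≈ 1.917505.
and ρ(B_{ω*}) = 1.917505 − 1 = 0.917505.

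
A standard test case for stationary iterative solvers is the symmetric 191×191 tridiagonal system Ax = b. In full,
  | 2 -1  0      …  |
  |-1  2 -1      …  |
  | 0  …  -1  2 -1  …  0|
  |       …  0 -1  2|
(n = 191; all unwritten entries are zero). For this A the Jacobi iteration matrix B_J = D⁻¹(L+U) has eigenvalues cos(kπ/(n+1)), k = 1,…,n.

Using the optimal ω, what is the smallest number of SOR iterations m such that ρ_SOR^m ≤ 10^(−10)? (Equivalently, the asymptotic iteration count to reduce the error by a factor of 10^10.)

m = 704

With n=191, ρ(Jacobi) = cos(π/192) = 0.9998661.
√(1−ρ_J²) = |sin(π/192)| = 0.0163617
ω* = 2 / (1 + 0.0163617) = 2 / 1.0163617 ≈ 1.9678034.
Hence ρ(B_{ω*}) = 1.9678034 − 1 = 0.9678034.
(0.9678034)^m ≤ 10^{−10}  ⇒  m·ln(0.9678034) ≤ −10·ln10  ⇒  m ≥ 703.590  ⇒  m = 704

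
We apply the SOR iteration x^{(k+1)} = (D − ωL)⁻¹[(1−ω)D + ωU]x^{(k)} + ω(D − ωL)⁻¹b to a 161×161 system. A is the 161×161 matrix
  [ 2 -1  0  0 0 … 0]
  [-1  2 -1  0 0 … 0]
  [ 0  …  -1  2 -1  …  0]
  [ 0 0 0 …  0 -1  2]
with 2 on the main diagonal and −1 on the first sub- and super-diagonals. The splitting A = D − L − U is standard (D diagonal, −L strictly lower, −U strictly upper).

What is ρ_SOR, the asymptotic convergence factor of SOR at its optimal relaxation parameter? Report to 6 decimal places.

ρ_J = max_k |cos(kπ/162)| = cos(π/162) = 0.999812
√(1−ρ_J²) = |sin(π/162)| = 0.0193913
ω* = 2 / (1 + 0.0193913) = 2 / 1.0193913 ≈ 1.961955.
Hence ρ(B_{ω*}) = 1.961955 − 1 = 0.961955.

ρ_SOR = 0.961955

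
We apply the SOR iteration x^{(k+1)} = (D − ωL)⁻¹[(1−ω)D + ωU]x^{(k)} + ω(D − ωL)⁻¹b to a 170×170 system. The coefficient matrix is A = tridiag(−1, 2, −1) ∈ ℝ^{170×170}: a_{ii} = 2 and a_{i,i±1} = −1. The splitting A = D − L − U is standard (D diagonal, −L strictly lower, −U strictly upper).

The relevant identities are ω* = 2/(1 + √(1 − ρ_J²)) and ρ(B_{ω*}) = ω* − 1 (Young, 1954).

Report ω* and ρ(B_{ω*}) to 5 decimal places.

[ρ_J] n=170: ρ(B_J) = cos(π/(n+1)) = cos(π/171) = 0.99983.
√(1 − cos²(π/171)) = sin(π/171) ≈ 0.018371.
[ω*] 2 ÷ (1 + 0.018371) = 2 ÷ 1.018371 = 1.96392.
and ρ(B_{ω*}) = 1.96392 − 1 = 0.96392.

ω* = 1.96392, ρ_SOR = 0.96392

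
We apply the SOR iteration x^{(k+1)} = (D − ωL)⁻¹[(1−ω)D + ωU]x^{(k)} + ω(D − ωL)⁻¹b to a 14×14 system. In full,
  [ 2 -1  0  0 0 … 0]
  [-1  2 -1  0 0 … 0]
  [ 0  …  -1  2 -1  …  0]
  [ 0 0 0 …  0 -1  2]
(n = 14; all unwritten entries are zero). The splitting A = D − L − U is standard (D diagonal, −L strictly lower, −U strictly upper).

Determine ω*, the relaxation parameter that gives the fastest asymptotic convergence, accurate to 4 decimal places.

With n=14, ρ(Jacobi) = cos(π/15) = 0.9781.
√(1−ρ_J²) = |sin(π/15)| = 0.20791
So ω* = 2/1.20791 = 1.6558 (Young).
[ρ_SOR] ω* − 1 = 0.6558.

ω* = 1.6558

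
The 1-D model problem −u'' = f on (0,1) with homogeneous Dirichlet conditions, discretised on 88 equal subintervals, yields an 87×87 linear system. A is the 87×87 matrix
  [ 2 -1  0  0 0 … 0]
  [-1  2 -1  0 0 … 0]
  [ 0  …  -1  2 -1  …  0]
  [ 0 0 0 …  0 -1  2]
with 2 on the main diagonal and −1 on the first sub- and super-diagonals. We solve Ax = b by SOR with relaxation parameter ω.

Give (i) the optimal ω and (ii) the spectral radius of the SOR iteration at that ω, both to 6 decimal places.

n=87: λ(B_J) = 1 − λ(A)/2 = cos(kπ/88); k=1 gives ρ_J = 0.999363.
√(1−ρ_J²) simplifies to sin(π/88) = 0.0356923.
ω* = 2 / (1 + 0.0356923) = 2 / 1.0356923 ≈ 1.931075.
ρ_SOR = ω* − 1 = 1.931075 − 1 = 0.931075.

ω* = 1.931075, ρ_SOR = 0.931075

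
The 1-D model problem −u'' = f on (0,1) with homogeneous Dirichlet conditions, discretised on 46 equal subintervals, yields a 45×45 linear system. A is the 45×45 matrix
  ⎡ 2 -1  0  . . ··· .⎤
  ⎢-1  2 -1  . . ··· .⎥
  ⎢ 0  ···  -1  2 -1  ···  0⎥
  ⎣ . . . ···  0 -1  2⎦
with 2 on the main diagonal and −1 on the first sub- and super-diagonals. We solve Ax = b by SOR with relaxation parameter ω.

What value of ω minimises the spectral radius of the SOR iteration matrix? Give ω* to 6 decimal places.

[ρ_J] n=45: ρ(B_J) = cos(π/(n+1)) = cos(π/46) = 0.997669.
1 − cos²(π/46) = sin²(π/46) ⇒ √(1−ρ_J²) = sin(π/46) = 0.0682424.
Young: ω* = 2/(1+√(1−ρ_J²)) = 2/(1+0.0682424) = 2/1.0682424 = 1.872234.
ρ_SOR = ω* − 1 ≈ 0.872234.

ω* = 1.872234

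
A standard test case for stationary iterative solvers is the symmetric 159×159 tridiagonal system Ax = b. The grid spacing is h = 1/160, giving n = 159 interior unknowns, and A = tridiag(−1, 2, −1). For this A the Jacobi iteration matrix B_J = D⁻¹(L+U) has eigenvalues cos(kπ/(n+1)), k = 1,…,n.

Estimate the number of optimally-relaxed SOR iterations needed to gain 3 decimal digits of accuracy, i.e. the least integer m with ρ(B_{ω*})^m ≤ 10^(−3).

m = 176

B_J for the 159×159 system has eigenvalues cos(kπ/160); ρ_J = cos(π/160) = 0.9998072.
root = sin(π/160) = 0.0196337  (since 1−cos² = sin²).
Young: ω* = 2/(1+√(1−ρ_J²)) = 2/(1+0.0196337) = 2/1.0196337 = 1.9614887.
[ρ_SOR] ω* − 1 = 0.9614887.
3·ln10 = 6.90776; −ln(0.9614887) = 0.0392725; m = ⌈6.90776/0.0392725⌉ = ⌈175.893⌉ = 176.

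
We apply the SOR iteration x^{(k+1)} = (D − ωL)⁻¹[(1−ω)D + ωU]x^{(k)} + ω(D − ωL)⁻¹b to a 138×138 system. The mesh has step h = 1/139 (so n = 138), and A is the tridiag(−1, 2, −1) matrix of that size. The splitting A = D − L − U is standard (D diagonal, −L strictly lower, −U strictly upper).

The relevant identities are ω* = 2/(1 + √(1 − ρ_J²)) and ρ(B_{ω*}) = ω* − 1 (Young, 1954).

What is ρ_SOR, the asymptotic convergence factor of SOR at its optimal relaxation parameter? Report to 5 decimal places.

ρ_SOR = 0.95580

spectrum of D⁻¹(L+U) = {cos(kπ/139) : 1≤k≤138}; ρ_J = cos(π/139) = 0.99974.
root = sin(π/139) = 0.022599  (since 1−cos² = sin²).
ω* = 2/(1 + 0.022599) = 2/1.022599 = 1.95580.
[ρ_SOR] ω* − 1 = 0.95580.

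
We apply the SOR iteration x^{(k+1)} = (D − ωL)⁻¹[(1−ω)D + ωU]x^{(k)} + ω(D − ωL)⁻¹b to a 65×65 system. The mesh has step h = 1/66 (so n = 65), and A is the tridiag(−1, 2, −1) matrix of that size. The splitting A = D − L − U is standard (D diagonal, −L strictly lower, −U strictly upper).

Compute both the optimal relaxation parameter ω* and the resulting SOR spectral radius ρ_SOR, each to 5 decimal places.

½·tridiag(1,0,1) at n=65: λ_k = cos(kπ/66); max |λ| at k=1 ⇒ ρ_J = cos(π/66) ≈ 0.99887.
√(1 − cos²(π/66)) = sin(π/66) ≈ 0.047582.
So ω* = 2/1.047582 = 1.90916 (Young).
[ρ_SOR] ω* − 1 = 0.90916.

ω* = 1.90916, ρ_SOR = 0.90916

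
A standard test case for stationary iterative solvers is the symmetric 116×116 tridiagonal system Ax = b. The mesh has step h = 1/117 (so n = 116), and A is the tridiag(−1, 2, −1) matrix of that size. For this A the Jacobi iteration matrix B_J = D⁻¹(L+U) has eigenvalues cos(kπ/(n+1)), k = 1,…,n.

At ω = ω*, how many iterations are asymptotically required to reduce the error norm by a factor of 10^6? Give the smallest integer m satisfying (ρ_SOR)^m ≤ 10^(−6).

[ρ_J] n=116: ρ(B_J) = cos(π/(n+1)) = cos(π/117) = 0.9996395.
1 − cos²(π/117) = sin²(π/117) ⇒ √(1−ρ_J²) = sin(π/117) = 0.0268480.
Young: ω* = 2/(1+√(1−ρ_J²)) = 2/(1+0.0268480) = 2/1.0268480 = 1.9477079.
Hence ρ(B_{ω*}) = 1.9477079 − 1 = 0.9477079.
m ≥ 6·ln10 / (−ln 0.9477079) = 257.229; smallest integer m = 258.

m = 258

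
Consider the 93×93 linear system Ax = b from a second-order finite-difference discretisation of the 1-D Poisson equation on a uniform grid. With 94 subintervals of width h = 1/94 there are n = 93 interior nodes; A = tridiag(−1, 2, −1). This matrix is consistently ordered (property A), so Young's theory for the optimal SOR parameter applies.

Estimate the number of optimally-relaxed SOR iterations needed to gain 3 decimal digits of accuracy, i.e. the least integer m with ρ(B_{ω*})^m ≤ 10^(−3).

m = 104

B_J for the 93×93 system has eigenvalues cos(kπ/94); ρ_J = cos(π/94) = 0.9994416.
√(1 − cos²(π/94)) = sin(π/94) ≈ 0.0334150.
Young: ω* = 2/(1+√(1−ρ_J²)) = 2/(1+0.0334150) = 2/1.0334150 = 1.9353309.
ρ_SOR = ω* − 1 ≈ 0.9353309.
3·ln10 = 6.90776; −ln(0.9353309) = 0.0668549; m = ⌈6.90776/0.0668549⌉ = ⌈103.325⌉ = 104.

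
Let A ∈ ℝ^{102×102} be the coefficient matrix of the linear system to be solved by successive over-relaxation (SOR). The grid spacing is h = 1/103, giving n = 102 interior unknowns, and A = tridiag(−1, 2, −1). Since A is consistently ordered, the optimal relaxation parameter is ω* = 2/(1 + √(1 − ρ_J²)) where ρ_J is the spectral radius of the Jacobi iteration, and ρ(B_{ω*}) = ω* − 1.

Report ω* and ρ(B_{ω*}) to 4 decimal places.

ω* = 1.9408, ρ_SOR = 0.9408

ρ_J = max_k |cos(kπ/103)| = cos(π/103) = 0.9995
√(1−ρ_J²) = |sin(π/103)| = 0.03050
Then 2/(1+√(1−ρ_J²)) = 2/(1+0.03050); ω* = 2/1.03050 = 1.9408.
ρ_SOR = ω* − 1 ≈ 0.9408.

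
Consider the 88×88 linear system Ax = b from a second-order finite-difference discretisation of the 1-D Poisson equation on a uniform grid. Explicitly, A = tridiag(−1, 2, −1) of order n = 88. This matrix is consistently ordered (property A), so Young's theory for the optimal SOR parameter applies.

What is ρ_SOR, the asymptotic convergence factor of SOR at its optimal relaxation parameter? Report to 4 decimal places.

½·tridiag(1,0,1) at n=88: λ_k = cos(kπ/89); max |λ| at k=1 ⇒ ρ_J = cos(π/89) ≈ 0.9994.
√(1−ρ_J²) simplifies to sin(π/89) = 0.03529.
[ω*] 2 ÷ (1 + 0.03529) = 2 ÷ 1.03529 = 1.9318.
Hence ρ(B_{ω*}) = 1.9318 − 1 = 0.9318.

ρ_SOR = 0.9318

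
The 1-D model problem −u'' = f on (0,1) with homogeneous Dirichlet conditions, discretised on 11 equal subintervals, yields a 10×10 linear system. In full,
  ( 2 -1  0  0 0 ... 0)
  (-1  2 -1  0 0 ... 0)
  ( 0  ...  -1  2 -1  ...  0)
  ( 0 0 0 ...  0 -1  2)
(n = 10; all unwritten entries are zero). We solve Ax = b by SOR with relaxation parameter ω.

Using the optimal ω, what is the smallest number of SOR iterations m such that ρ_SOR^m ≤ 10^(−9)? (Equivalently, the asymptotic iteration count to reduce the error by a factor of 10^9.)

ρ_J = max_k |cos(kπ/11)| = cos(π/11) = 0.9594930
root = sin(π/11) = 0.2817326  (since 1−cos² = sin²).
ω* = 2 / (1 + 0.2817326) = 2 / 1.2817326 ≈ 1.5603879.
At ω = 1.5603879 every |λ(B_ω)| = ω−1, so ρ_SOR = 0.5603879.
m ≥ 9·ln10 / (−ln 0.5603879) = 35.784; smallest integer m = 36.

m = 36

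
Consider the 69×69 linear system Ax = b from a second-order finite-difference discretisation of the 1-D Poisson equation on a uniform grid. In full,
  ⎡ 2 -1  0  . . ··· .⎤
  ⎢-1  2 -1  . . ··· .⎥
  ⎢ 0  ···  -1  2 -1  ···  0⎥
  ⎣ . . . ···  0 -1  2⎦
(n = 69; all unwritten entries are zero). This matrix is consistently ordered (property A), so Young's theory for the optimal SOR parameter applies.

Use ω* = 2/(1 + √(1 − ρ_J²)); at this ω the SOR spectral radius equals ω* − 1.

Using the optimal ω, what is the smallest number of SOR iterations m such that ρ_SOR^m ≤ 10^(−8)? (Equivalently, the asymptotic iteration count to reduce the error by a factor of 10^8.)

m = 206

spectrum of D⁻¹(L+U) = {cos(kπ/70) : 1≤k≤69}; ρ_J = cos(π/70) = 0.9989931.
√(1 − cos²(π/70)) = sin(π/70) ≈ 0.0448648.
ω* = 2/(1+0.0448648) = 1.9141232
and ρ(B_{ω*}) = 1.9141232 − 1 = 0.9141232.
m ≥ 8·ln10 / (−ln 0.9141232) = 205.153; smallest integer m = 206.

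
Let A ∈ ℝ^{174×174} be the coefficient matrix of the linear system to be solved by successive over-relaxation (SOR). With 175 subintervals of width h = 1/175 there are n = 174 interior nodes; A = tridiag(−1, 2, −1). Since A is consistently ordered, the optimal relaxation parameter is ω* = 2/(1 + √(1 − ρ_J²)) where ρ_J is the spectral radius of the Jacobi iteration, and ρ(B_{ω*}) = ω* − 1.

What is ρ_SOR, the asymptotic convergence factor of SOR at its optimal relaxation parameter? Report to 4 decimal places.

ρ_J = max_k |cos(kπ/175)| = cos(π/175) = 0.9998
1 − cos²(π/175) = sin²(π/175) ⇒ √(1−ρ_J²) = sin(π/175) = 0.01795.
ω* = 2 / (1 + 0.01795) = 2 / 1.01795 ≈ 1.9647.
ρ_SOR = ω* − 1 ≈ 0.9647.

ρ_SOR = 0.9647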